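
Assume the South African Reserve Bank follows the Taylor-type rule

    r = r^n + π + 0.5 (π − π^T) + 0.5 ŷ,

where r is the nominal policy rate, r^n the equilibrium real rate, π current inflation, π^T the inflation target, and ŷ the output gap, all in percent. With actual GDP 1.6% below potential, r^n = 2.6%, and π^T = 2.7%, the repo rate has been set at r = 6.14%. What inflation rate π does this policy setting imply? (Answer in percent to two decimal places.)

Output 1.6% below potential → ŷ = -1.6.
Collecting π: r = r^n + (1 + 0.5) π − 0.5 π^T + 0.5 ŷ
1.5 π = 6.14 − 2.6 + 0.5 × 2.7 − 0.5 × (-1.6) = 5.69
π = 5.69 / 1.5 = 3.79

3.79%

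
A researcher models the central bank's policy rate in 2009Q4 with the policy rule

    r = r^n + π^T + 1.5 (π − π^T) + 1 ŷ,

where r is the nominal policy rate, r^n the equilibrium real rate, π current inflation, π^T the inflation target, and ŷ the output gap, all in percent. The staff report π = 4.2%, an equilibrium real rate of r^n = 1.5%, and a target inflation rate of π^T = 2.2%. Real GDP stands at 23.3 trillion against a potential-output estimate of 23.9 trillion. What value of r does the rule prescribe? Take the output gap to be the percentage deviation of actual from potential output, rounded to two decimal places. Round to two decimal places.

Output gap = 100 × (23.3 − 23.9) / 23.9 = -2.51%.
r = 1.50 + 2.20 + 1.5 × (4.20 − 2.20) + 1 × (-2.51)
   = 1.50 + 2.2 + 3 − 2.51 = 4.19

4.19%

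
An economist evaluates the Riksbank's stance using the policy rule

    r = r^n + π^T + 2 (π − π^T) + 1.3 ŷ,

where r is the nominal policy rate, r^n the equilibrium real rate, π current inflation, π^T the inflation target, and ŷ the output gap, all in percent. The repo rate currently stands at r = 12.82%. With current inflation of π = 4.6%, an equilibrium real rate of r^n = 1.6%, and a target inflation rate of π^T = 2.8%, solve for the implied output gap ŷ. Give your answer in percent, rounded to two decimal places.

3.71%

1.3 ŷ = 12.82 − 1.6 − 2.8 − 2 × (4.6 − 2.8) = 4.82
ŷ = 4.82 / 1.3 = 3.71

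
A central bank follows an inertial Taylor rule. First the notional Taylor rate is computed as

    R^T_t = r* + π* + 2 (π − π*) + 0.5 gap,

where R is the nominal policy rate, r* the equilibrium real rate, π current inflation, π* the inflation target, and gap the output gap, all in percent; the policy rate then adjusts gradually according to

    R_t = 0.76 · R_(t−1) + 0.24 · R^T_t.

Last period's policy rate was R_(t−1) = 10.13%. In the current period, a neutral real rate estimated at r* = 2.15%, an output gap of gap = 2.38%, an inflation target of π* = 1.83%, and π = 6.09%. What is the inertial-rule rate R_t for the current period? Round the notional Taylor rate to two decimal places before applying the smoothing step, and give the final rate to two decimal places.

10.98%

R^T_t = 2.15 + 1.83 + 2 × (6.09 − 1.83) + 0.5 × 2.38
   = 2.15 + 1.83 + 8.52 + 1.19 = 13.69
R_t = 0.76 × 10.13 + 0.24 × 13.69 = 7.6988 + 3.2856 = 10.98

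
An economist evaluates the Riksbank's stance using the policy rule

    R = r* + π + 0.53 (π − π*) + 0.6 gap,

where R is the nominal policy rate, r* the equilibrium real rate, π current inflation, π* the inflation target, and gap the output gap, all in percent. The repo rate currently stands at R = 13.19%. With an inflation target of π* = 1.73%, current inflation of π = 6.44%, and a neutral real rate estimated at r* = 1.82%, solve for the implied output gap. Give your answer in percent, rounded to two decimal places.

0.6 gap = 13.19 − 1.82 − 6.44 − 0.53 × (6.44 − 1.73) = 2.4337
gap = 2.4337 / 0.6 = 4.06

4.06%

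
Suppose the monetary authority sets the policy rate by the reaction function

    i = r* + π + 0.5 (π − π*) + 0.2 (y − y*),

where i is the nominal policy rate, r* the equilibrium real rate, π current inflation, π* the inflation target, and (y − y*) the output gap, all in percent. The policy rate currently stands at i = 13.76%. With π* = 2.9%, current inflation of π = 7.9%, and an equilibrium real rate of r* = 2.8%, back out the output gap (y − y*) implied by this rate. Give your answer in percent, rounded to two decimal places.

2.80%

0.2 (y − y*) = 13.76 − 2.8 − 7.9 − 0.5 × (7.9 − 2.9) = 0.56
(y − y*) = 0.56 / 0.2 = 2.80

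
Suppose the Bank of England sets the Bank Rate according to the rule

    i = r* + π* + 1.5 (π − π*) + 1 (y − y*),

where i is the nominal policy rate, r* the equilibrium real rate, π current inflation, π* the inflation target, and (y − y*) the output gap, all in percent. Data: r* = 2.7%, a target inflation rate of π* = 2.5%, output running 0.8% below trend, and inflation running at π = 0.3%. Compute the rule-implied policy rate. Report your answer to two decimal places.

Output 0.8% below potential → (y − y*) = -0.8.
i = 2.7 + 2.5 + 1.5 × (0.3 − 2.5) + 1 × (-0.8)
   = 2.7 + 2.5 − 3.3 − 0.8 = 1.10

1.10%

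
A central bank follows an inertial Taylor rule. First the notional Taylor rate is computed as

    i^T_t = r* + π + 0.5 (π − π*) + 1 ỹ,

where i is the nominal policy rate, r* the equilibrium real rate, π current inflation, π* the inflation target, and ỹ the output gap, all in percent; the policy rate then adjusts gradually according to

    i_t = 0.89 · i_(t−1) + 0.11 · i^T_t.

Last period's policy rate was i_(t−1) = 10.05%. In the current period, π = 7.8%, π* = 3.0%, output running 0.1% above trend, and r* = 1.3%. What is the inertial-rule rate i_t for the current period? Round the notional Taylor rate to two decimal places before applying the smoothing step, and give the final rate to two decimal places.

Output 0.1% above potential → ỹ = 0.1.
i^T_t = 1.3 + 7.8 + 0.5 × (7.8 − 3.0) + 1 × 0.1
   = 1.3 + 7.8 + 2.4 + 0.1 = 11.60
i_t = 0.89 × 10.05 + 0.11 × 11.60 = 8.9445 + 1.276 = 10.22

10.22%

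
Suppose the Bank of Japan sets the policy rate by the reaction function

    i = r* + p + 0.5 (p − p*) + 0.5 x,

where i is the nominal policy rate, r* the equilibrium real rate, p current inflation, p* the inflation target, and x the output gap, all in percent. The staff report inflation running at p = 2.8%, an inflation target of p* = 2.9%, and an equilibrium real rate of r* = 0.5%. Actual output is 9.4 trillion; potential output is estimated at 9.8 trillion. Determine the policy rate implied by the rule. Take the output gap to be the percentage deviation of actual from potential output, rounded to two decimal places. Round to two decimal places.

Output gap = 100 × (9.4 − 9.8) / 9.8 = -4.08%.
i = 0.50 + 2.80 + 0.5 × (2.80 − 2.90) + 0.5 × (-4.08)
   = 0.50 + 2.8 − 0.05 − 2.04 = 1.21

1.21%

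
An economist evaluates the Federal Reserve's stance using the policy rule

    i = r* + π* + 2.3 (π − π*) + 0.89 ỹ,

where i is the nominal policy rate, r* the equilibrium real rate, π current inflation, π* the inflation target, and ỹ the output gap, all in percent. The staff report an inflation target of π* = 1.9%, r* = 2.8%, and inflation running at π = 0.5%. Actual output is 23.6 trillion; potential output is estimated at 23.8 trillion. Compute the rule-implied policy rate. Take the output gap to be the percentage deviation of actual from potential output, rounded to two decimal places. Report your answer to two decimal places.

Output gap = 100 × (23.6 − 23.8) / 23.8 = -0.84%.
i = 2.80 + 1.90 + 2.3 × (0.50 − 1.90) + 0.89 × (-0.84)
   = 2.80 + 1.9 − 3.22 − 0.7476 = 0.73

0.73%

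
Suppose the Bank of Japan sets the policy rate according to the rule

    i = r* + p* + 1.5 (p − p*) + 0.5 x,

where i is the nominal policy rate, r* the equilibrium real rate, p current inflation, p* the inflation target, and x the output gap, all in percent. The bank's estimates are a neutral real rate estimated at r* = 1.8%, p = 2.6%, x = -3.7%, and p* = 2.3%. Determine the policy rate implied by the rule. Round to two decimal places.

2.70%

i = 1.8 + 2.3 + 1.5 × (2.6 − 2.3) + 0.5 × (-3.7)
   = 1.8 + 2.3 + 0.45 − 1.85 = 2.70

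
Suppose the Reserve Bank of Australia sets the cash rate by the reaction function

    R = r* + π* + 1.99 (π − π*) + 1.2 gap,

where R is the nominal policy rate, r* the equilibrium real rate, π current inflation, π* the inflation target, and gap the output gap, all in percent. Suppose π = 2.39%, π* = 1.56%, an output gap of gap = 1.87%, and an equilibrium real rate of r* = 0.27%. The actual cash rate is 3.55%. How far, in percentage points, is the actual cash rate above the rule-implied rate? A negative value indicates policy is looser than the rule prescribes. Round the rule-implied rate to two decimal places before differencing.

-2.18 pp

R = 0.27 + 1.56 + 1.99 × (2.39 − 1.56) + 1.2 × 1.87
   = 0.27 + 1.56 + 1.6517 + 2.244 = 5.73
Deviation = 3.55 − 5.73 = -2.18 pp.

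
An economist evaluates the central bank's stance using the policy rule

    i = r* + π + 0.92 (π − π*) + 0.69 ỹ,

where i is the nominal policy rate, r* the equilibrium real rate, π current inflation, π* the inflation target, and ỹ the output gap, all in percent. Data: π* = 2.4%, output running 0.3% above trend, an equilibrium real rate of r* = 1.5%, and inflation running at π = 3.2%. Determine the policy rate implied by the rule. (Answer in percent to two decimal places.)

Output 0.3% above potential → ỹ = 0.3.
i = 1.5 + 3.2 + 0.92 × (3.2 − 2.4) + 0.69 × 0.3
   = 1.5 + 3.2 + 0.736 + 0.207 = 5.64

5.64%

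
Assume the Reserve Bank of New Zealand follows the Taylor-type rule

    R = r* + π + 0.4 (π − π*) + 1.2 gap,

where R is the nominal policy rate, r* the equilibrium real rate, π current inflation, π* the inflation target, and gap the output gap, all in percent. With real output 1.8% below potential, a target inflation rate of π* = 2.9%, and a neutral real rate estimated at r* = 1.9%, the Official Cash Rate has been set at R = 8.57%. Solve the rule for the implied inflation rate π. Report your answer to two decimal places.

Output 1.8% below potential → gap = -1.8.
Collecting π: R = r* + (1 + 0.4) π − 0.4 π* + 1.2 gap
1.4 π = 8.57 − 1.9 + 0.4 × 2.9 − 1.2 × (-1.8) = 9.99
π = 9.99 / 1.4 = 7.14

7.14%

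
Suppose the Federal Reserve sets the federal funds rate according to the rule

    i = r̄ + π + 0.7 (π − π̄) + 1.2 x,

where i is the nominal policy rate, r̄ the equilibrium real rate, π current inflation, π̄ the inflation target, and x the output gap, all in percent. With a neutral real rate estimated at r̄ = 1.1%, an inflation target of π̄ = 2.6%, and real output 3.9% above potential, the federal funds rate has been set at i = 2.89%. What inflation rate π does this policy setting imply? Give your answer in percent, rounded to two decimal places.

-0.63%

Output 3.9% above potential → x = 3.9.
Collecting π: i = r̄ + (1 + 0.7) π − 0.7 π̄ + 1.2 x
1.7 π = 2.89 − 1.1 + 0.7 × 2.6 − 1.2 × 3.9 = -1.07
π = -1.07 / 1.7 = -0.63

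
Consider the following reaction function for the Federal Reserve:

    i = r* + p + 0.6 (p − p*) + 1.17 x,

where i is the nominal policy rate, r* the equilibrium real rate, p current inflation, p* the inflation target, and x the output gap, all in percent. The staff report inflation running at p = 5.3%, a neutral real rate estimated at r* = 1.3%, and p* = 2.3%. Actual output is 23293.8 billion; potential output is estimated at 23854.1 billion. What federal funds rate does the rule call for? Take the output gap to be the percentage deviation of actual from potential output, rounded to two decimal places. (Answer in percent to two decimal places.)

Output gap = 100 × (23293.8 − 23854.1) / 23854.1 = -2.35%.
i = 1.30 + 5.30 + 0.6 × (5.30 − 2.30) + 1.17 × (-2.35)
   = 1.30 + 5.3 + 1.8 − 2.7495 = 5.65

5.65%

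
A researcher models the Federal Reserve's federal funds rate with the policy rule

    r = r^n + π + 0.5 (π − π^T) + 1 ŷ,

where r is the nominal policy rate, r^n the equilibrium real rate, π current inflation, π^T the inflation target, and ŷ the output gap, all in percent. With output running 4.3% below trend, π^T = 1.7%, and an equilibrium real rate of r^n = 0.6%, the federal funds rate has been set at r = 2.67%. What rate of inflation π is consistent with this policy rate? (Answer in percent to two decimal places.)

Output 4.3% below potential → ŷ = -4.3.
Collecting π: r = r^n + (1 + 0.5) π − 0.5 π^T + 1 ŷ
1.5 π = 2.67 − 0.6 + 0.5 × 1.7 − 1 × (-4.3) = 7.22
π = 7.22 / 1.5 = 4.81

4.81%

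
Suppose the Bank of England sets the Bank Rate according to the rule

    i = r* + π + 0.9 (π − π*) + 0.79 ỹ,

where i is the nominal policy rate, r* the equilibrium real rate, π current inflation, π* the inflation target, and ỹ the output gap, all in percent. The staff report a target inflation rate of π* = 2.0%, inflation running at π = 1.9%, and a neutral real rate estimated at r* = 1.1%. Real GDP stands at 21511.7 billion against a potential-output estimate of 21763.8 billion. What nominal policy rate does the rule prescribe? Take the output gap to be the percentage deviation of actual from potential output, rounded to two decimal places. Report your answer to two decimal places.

Output gap = 100 × (21511.7 − 21763.8) / 21763.8 = -1.16%.
i = 1.10 + 1.90 + 0.9 × (1.90 − 2.00) + 0.79 × (-1.16)
   = 1.10 + 1.9 − 0.09 − 0.9164 = 1.99

1.99%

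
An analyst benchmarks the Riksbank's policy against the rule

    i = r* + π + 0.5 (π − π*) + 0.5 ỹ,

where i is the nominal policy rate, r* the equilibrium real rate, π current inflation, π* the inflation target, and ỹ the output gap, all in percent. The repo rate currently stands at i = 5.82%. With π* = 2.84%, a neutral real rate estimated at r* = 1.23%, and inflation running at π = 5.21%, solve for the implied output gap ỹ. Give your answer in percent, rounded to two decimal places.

0.5 ỹ = 5.82 − 1.23 − 5.21 − 0.5 × (5.21 − 2.84) = -1.805
ỹ = -1.805 / 0.5 = -3.61

-3.61%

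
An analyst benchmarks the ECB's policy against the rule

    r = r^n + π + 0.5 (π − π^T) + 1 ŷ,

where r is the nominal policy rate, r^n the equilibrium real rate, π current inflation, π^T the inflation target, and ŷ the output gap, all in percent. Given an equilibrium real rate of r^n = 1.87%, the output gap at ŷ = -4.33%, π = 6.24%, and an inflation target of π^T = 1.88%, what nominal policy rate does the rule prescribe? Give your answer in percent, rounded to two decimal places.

r = 1.87 + 6.24 + 0.5 × (6.24 − 1.88) + 1 × (-4.33)
   = 1.87 + 6.24 + 2.18 − 4.33 = 5.96

5.96%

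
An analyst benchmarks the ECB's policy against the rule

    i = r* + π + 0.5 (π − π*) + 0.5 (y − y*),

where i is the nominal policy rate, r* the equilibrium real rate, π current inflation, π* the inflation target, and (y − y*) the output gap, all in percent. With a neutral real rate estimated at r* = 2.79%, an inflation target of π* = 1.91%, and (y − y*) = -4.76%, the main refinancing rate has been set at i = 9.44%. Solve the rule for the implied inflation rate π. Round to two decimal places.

6.66%

Collecting π: i = r* + (1 + 0.5) π − 0.5 π* + 0.5 (y − y*)
1.5 π = 9.44 − 2.79 + 0.5 × 1.91 − 0.5 × (-4.76) = 9.985
π = 9.985 / 1.5 = 6.66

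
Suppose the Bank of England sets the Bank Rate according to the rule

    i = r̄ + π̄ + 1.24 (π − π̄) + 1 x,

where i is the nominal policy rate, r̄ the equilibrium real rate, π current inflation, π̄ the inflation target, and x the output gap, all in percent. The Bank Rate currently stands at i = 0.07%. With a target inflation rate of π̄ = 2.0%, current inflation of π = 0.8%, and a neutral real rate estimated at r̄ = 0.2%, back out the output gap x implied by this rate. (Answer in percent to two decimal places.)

-0.64%

1 x = 0.07 − 0.2 − 2.0 − 1.24 × (0.8 − 2.0) = -0.642
x = -0.642 / 1 = -0.64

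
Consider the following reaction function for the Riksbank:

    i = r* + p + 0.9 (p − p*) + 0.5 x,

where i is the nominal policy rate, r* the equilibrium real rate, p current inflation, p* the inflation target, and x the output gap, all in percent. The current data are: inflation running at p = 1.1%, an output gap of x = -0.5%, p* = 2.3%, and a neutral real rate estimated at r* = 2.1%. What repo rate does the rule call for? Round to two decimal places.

1.87%

i = 2.1 + 1.1 + 0.9 × (1.1 − 2.3) + 0.5 × (-0.5)
   = 2.1 + 1.1 − 1.08 − 0.25 = 1.87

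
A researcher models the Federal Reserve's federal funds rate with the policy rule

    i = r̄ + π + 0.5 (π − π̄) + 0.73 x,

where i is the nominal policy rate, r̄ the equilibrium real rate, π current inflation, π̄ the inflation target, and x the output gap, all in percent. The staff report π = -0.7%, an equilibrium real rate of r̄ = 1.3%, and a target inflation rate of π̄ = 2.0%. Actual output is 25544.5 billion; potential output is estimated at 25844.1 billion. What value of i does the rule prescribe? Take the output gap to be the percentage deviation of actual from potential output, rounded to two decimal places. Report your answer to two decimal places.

-1.60%

Output gap = 100 × (25544.5 − 25844.1) / 25844.1 = -1.16%.
i = 1.30 + (-0.70) + 0.5 × (-0.70 − 2.00) + 0.73 × (-1.16)
   = 1.30 − 0.7 − 1.35 − 0.8468 = -1.60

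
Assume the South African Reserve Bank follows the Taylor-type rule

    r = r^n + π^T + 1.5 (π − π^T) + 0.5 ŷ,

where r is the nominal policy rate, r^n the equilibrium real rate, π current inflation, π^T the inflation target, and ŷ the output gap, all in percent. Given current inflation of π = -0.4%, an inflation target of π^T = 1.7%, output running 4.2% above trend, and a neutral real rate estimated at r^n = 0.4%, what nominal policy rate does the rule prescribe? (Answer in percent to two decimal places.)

Output 4.2% above potential → ŷ = 4.2.
r = 0.4 + 1.7 + 1.5 × (-0.4 − 1.7) + 0.5 × 4.2
   = 0.4 + 1.7 − 3.15 + 2.1 = 1.05

1.05%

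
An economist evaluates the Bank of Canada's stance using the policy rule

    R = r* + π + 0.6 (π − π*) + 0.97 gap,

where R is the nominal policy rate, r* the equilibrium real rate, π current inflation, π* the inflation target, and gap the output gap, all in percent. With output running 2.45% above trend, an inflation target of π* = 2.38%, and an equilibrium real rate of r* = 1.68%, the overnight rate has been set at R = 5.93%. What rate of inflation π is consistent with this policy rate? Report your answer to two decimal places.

Output 2.45% above potential → gap = 2.45.
Collecting π: R = r* + (1 + 0.6) π − 0.6 π* + 0.97 gap
1.6 π = 5.93 − 1.68 + 0.6 × 2.38 − 0.97 × 2.45 = 3.3015
π = 3.3015 / 1.6 = 2.06

2.06%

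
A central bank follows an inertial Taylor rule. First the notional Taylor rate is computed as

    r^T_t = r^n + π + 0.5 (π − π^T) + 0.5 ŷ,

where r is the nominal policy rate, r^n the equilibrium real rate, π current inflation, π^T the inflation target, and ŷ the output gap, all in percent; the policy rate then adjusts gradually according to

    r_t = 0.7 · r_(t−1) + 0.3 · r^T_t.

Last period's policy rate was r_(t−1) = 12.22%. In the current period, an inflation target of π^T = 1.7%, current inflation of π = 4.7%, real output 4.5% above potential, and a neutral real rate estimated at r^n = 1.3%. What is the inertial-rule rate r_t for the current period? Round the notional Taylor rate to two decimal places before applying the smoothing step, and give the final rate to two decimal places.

Output 4.5% above potential → ŷ = 4.5.
r^T_t = 1.3 + 4.7 + 0.5 × (4.7 − 1.7) + 0.5 × 4.5
   = 1.3 + 4.7 + 1.5 + 2.25 = 9.75
r_t = 0.7 × 12.22 + 0.3 × 9.75 = 8.554 + 2.925 = 11.48

11.48%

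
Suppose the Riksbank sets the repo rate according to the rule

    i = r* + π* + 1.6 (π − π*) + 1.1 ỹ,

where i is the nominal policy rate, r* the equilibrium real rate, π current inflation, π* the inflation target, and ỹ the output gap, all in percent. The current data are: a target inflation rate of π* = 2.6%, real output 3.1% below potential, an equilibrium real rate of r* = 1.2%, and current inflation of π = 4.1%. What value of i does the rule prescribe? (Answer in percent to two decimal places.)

Output 3.1% below potential → ỹ = -3.1.
i = 1.2 + 2.6 + 1.6 × (4.1 − 2.6) + 1.1 × (-3.1)
   = 1.2 + 2.6 + 2.4 − 3.41 = 2.79

2.79%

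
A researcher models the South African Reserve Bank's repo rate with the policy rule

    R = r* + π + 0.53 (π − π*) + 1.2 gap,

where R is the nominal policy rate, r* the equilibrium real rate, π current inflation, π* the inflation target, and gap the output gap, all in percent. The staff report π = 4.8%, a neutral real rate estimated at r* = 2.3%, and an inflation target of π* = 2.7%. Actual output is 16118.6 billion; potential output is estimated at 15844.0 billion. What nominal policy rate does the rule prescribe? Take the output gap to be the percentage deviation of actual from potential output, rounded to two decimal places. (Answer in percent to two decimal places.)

10.29%

Output gap = 100 × (16118.6 − 15844.0) / 15844.0 = 1.73%.
R = 2.30 + 4.80 + 0.53 × (4.80 − 2.70) + 1.2 × 1.73
   = 2.30 + 4.8 + 1.113 + 2.076 = 10.29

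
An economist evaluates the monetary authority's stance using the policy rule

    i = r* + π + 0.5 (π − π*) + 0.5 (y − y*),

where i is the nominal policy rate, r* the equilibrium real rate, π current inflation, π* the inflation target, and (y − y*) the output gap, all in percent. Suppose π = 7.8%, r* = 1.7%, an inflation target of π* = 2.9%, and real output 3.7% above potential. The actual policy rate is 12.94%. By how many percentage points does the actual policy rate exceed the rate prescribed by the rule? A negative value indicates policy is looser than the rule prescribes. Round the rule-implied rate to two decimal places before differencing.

-0.86 pp

Output 3.7% above potential → (y − y*) = 3.7.
i = 1.7 + 7.8 + 0.5 × (7.8 − 2.9) + 0.5 × 3.7
   = 1.7 + 7.8 + 2.45 + 1.85 = 13.80
Deviation = 12.94 − 13.80 = -0.86 pp.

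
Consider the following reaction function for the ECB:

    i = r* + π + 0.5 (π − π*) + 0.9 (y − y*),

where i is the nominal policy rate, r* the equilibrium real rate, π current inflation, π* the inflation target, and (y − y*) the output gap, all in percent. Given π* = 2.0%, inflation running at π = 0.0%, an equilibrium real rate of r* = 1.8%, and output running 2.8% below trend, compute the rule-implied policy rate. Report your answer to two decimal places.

Output 2.8% below potential → (y − y*) = -2.8.
i = 1.8 + 0.0 + 0.5 × (0.0 − 2.0) + 0.9 × (-2.8)
   = 1.8 + 0 − 1 − 2.52 = -1.72

-1.72%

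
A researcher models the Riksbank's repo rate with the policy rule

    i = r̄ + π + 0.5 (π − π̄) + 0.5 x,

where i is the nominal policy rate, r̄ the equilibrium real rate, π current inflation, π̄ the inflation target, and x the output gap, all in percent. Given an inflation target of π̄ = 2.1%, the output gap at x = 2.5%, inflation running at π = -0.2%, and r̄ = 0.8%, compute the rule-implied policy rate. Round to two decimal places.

0.70%

i = 0.8 + (-0.2) + 0.5 × (-0.2 − 2.1) + 0.5 × 2.5
   = 0.8 − 0.2 − 1.15 + 1.25 = 0.70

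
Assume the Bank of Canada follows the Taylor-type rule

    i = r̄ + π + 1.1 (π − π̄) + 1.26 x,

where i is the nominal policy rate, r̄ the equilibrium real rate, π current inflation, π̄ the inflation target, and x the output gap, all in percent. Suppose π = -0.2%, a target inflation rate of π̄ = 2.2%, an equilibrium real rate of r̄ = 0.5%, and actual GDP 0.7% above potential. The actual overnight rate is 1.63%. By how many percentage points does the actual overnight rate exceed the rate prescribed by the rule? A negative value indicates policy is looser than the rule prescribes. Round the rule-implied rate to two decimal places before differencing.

Output 0.7% above potential → x = 0.7.
i = 0.5 + (-0.2) + 1.1 × (-0.2 − 2.2) + 1.26 × 0.7
   = 0.5 − 0.2 − 2.64 + 0.882 = -1.46
Deviation = 1.63 − (-1.46) = 3.09 pp.

3.09 pp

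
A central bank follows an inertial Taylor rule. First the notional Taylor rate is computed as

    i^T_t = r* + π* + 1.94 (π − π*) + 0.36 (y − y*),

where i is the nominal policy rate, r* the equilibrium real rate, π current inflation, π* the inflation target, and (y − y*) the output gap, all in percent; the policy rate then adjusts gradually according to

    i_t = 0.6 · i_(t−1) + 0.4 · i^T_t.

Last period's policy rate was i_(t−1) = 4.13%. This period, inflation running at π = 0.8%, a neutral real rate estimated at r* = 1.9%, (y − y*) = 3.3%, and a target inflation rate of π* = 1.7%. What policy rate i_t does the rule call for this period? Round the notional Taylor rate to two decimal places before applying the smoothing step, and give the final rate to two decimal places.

i^T_t = 1.9 + 1.7 + 1.94 × (0.8 − 1.7) + 0.36 × 3.3
   = 1.9 + 1.7 − 1.746 + 1.188 = 3.04
i_t = 0.6 × 4.13 + 0.4 × 3.04 = 2.478 + 1.216 = 3.69

3.69%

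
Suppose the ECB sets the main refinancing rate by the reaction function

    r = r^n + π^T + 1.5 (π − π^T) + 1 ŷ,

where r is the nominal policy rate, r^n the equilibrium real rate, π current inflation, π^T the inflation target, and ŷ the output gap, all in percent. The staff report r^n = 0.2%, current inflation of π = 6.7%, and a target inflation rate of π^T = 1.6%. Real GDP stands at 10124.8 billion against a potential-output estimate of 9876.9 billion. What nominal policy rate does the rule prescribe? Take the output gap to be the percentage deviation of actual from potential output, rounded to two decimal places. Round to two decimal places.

Output gap = 100 × (10124.8 − 9876.9) / 9876.9 = 2.51%.
r = 0.20 + 1.60 + 1.5 × (6.70 − 1.60) + 1 × 2.51
   = 0.20 + 1.6 + 7.65 + 2.51 = 11.96

11.96%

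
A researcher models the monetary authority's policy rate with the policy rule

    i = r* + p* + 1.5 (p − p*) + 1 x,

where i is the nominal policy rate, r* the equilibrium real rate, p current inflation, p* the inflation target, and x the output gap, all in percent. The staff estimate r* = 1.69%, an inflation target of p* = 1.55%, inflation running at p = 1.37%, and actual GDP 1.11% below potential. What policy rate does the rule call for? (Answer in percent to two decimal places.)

Output 1.11% below potential → x = -1.11.
i = 1.69 + 1.55 + 1.5 × (1.37 − 1.55) + 1 × (-1.11)
   = 1.69 + 1.55 − 0.27 − 1.11 = 1.86

1.86%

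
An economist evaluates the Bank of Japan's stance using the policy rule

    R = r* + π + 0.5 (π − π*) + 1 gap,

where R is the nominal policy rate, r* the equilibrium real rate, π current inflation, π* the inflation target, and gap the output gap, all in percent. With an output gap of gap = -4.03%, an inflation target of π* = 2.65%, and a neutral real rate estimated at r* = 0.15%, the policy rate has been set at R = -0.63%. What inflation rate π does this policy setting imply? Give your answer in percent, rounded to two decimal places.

Collecting π: R = r* + (1 + 0.5) π − 0.5 π* + 1 gap
1.5 π = -0.63 − 0.15 + 0.5 × 2.65 − 1 × (-4.03) = 4.575
π = 4.575 / 1.5 = 3.05

3.05%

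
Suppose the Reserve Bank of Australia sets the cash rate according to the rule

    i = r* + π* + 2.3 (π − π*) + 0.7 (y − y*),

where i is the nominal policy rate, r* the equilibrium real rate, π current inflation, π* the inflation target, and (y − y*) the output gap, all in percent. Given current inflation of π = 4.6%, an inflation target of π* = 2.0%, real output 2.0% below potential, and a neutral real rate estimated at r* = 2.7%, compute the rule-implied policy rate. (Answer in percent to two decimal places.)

Output 2.0% below potential → (y − y*) = -2.0.
i = 2.7 + 2.0 + 2.3 × (4.6 − 2.0) + 0.7 × (-2.0)
   = 2.7 + 2 + 5.98 − 1.4 = 9.28

9.28%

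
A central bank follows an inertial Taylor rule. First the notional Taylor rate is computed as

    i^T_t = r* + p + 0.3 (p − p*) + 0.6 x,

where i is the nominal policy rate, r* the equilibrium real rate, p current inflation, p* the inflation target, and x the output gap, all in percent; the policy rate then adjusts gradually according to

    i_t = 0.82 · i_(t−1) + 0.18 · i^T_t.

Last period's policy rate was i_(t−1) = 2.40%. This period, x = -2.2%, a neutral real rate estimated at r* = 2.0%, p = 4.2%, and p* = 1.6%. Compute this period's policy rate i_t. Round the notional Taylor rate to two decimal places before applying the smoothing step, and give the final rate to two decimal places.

2.99%

i^T_t = 2.0 + 4.2 + 0.3 × (4.2 − 1.6) + 0.6 × (-2.2)
   = 2.0 + 4.2 + 0.78 − 1.32 = 5.66
i_t = 0.82 × 2.40 + 0.18 × 5.66 = 1.968 + 1.0188 = 2.99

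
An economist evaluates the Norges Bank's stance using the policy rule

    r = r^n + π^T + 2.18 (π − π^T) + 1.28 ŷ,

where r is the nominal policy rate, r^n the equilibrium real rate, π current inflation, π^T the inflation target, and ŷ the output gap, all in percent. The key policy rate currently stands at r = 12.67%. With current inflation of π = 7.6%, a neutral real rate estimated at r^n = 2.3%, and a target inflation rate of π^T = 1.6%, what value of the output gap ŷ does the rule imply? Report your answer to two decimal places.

1.28 ŷ = 12.67 − 2.3 − 1.6 − 2.18 × (7.6 − 1.6) = -4.31
ŷ = -4.31 / 1.28 = -3.37

-3.37%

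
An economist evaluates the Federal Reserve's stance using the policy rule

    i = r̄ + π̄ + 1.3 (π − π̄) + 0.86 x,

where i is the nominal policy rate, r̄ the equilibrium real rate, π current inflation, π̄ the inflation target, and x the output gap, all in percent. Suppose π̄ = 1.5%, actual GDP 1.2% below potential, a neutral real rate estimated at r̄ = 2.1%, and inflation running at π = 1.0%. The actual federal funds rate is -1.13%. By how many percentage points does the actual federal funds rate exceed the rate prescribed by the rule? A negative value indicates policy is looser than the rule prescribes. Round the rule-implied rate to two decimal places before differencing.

-3.05 pp

Output 1.2% below potential → x = -1.2.
i = 2.1 + 1.5 + 1.3 × (1.0 − 1.5) + 0.86 × (-1.2)
   = 2.1 + 1.5 − 0.65 − 1.032 = 1.92
Deviation = -1.13 − 1.92 = -3.05 pp.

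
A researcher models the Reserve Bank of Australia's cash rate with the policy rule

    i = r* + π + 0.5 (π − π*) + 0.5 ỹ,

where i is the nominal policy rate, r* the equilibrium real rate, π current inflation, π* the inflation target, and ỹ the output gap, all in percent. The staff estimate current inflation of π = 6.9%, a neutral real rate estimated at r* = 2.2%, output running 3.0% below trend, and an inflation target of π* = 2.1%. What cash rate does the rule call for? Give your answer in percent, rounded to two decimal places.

10.00%

Output 3.0% below potential → ỹ = -3.0.
i = 2.2 + 6.9 + 0.5 × (6.9 − 2.1) + 0.5 × (-3.0)
   = 2.2 + 6.9 + 2.4 − 1.5 = 10.00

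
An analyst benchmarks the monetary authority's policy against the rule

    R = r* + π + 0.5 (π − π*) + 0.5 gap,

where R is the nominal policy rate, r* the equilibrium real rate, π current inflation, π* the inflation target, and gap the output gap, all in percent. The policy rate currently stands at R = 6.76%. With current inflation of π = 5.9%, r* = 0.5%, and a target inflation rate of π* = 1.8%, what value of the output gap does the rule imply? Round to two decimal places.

0.5 gap = 6.76 − 0.5 − 5.9 − 0.5 × (5.9 − 1.8) = -1.69
gap = -1.69 / 0.5 = -3.38

-3.38%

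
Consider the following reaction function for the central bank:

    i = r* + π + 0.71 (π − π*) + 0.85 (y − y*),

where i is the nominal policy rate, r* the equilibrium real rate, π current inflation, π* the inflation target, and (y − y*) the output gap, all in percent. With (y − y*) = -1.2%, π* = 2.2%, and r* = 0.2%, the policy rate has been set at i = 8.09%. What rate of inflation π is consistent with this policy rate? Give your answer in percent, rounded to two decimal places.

Collecting π: i = r* + (1 + 0.71) π − 0.71 π* + 0.85 (y − y*)
1.71 π = 8.09 − 0.2 + 0.71 × 2.2 − 0.85 × (-1.2) = 10.472
π = 10.472 / 1.71 = 6.12

6.12%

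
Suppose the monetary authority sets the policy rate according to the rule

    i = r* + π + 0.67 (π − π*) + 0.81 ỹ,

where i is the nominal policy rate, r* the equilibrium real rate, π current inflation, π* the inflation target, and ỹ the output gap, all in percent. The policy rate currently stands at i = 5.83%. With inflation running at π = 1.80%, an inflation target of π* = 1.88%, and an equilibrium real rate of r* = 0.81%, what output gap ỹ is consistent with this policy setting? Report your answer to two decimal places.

4.04%

0.81 ỹ = 5.83 − 0.81 − 1.80 − 0.67 × (1.80 − 1.88) = 3.2736
ỹ = 3.2736 / 0.81 = 4.04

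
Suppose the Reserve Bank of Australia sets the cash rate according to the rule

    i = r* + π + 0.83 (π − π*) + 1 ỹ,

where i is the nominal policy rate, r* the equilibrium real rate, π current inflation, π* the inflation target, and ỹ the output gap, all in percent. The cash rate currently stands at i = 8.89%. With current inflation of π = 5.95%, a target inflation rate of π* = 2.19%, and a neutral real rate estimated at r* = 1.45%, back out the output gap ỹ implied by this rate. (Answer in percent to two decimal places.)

1 ỹ = 8.89 − 1.45 − 5.95 − 0.83 × (5.95 − 2.19) = -1.6308
ỹ = -1.6308 / 1 = -1.63

-1.63%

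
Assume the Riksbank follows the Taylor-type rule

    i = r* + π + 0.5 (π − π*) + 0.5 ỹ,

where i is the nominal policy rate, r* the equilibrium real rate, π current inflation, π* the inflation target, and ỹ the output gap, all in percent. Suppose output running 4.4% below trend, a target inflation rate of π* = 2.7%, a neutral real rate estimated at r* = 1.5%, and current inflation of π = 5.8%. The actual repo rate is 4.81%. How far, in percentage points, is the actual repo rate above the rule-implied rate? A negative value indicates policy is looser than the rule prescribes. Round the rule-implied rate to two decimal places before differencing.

-1.84 pp

Output 4.4% below potential → ỹ = -4.4.
i = 1.5 + 5.8 + 0.5 × (5.8 − 2.7) + 0.5 × (-4.4)
   = 1.5 + 5.8 + 1.55 − 2.2 = 6.65
Deviation = 4.81 − 6.65 = -1.84 pp.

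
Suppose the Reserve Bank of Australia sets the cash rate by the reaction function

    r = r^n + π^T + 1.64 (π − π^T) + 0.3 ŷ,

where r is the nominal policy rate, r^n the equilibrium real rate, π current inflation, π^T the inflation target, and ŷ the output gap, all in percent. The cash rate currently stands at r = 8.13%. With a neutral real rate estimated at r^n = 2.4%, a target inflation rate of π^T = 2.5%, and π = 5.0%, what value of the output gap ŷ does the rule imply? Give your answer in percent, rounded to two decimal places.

-2.90%

0.3 ŷ = 8.13 − 2.4 − 2.5 − 1.64 × (5.0 − 2.5) = -0.87
ŷ = -0.87 / 0.3 = -2.90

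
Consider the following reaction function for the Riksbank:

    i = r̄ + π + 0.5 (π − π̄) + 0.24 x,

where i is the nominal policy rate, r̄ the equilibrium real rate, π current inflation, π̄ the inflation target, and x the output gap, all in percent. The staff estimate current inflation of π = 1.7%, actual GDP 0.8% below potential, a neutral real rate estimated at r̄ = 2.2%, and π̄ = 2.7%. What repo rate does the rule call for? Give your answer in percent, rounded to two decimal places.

Output 0.8% below potential → x = -0.8.
i = 2.2 + 1.7 + 0.5 × (1.7 − 2.7) + 0.24 × (-0.8)
   = 2.2 + 1.7 − 0.5 − 0.192 = 3.21

3.21%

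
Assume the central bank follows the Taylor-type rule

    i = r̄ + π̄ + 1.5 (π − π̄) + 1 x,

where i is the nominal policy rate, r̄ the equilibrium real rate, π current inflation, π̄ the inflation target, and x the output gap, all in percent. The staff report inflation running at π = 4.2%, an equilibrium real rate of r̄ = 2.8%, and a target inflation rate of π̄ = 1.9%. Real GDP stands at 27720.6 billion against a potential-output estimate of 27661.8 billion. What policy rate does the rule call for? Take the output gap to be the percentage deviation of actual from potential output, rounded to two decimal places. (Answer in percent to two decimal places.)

8.36%

Output gap = 100 × (27720.6 − 27661.8) / 27661.8 = 0.21%.
i = 2.80 + 1.90 + 1.5 × (4.20 − 1.90) + 1 × 0.21
   = 2.80 + 1.9 + 3.45 + 0.21 = 8.36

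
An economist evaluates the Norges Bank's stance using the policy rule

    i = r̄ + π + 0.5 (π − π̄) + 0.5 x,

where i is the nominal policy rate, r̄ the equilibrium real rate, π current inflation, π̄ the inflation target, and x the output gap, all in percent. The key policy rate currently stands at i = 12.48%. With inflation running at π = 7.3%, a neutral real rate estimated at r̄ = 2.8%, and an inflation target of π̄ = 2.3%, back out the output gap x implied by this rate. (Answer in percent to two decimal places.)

0.5 x = 12.48 − 2.8 − 7.3 − 0.5 × (7.3 − 2.3) = -0.12
x = -0.12 / 0.5 = -0.24

-0.24%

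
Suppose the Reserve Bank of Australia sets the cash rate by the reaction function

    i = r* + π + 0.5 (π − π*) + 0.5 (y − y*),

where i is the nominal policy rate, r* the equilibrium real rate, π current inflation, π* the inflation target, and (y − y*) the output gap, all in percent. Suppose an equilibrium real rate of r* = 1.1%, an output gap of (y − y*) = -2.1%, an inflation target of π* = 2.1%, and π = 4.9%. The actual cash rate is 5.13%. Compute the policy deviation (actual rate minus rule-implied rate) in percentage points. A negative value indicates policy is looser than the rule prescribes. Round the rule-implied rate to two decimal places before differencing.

i = 1.1 + 4.9 + 0.5 × (4.9 − 2.1) + 0.5 × (-2.1)
   = 1.1 + 4.9 + 1.4 − 1.05 = 6.35
Deviation = 5.13 − 6.35 = -1.22 pp.

-1.22 pp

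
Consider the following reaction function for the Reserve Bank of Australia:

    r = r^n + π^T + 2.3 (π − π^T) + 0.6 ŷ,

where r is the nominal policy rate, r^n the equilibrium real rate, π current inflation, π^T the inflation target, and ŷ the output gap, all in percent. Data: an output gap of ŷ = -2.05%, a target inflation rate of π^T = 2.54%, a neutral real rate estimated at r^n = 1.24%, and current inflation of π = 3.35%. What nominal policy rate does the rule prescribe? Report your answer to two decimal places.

r = 1.24 + 2.54 + 2.3 × (3.35 − 2.54) + 0.6 × (-2.05)
   = 1.24 + 2.54 + 1.863 − 1.23 = 4.41

4.41%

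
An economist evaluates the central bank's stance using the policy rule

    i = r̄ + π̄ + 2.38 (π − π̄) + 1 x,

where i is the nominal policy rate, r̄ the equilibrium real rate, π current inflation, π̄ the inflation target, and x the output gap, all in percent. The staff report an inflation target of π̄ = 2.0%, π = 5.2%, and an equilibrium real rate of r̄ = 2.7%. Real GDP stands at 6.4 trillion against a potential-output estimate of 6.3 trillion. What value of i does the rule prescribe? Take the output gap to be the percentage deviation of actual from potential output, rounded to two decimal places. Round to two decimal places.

13.91%

Output gap = 100 × (6.4 − 6.3) / 6.3 = 1.59%.
i = 2.70 + 2.00 + 2.38 × (5.20 − 2.00) + 1 × 1.59
   = 2.70 + 2 + 7.616 + 1.59 = 13.91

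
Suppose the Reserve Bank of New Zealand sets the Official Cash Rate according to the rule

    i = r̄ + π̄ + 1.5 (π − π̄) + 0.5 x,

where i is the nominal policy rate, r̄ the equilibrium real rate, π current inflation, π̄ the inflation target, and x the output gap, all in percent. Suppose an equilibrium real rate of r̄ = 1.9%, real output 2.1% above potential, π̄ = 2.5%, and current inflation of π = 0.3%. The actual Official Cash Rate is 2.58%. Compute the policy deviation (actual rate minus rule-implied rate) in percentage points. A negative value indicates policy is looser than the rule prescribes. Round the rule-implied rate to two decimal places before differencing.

Output 2.1% above potential → x = 2.1.
i = 1.9 + 2.5 + 1.5 × (0.3 − 2.5) + 0.5 × 2.1
   = 1.9 + 2.5 − 3.3 + 1.05 = 2.15
Deviation = 2.58 − 2.15 = 0.43 pp.

0.43 pp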